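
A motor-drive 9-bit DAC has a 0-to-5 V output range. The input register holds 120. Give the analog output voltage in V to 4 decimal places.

LSB = 5 V / 2^9 = 9.766 mV.
V_out = 0 + 120 × 0.00976562 V = 1.17188 V.

1.1719 V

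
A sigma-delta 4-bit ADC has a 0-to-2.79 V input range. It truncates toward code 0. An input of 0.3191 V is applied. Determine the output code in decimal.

LSB = 2.79 V / 16 = 174.375 mV.
(0.3191 − 0) / 0.174375 = 1.830 LSBs.
⌊·⌋(1.830) = 1.

code 1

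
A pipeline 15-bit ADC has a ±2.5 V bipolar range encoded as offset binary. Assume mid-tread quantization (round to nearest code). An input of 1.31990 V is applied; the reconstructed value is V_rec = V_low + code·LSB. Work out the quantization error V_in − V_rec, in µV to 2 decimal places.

Step size: 5 V ÷ 2^15 = 152.59 µV.
Scaled input = 25034.0966 LSBs, so code = 25034.
Code 25034 maps back to (−2.5) + 25034×0.000152588 V = 1.3198853 V.
Error = 1.31990 − 1.3198853 = 1.47461e-05 V = 14.75 µV.

14.75 µV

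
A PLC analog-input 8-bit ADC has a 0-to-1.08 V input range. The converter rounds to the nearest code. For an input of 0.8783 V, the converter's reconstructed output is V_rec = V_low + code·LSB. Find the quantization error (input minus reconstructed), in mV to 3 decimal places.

One LSB is 1.08 V / 256 = 4.219 mV.
(0.8783 − 0)/0.00421875 = 208.1896; round gives code 208.
V_rec = 0 + 208·0.00421875 = 0.8775 V.
Difference: 0.0008 V → 0.800 mV.

0.800 mV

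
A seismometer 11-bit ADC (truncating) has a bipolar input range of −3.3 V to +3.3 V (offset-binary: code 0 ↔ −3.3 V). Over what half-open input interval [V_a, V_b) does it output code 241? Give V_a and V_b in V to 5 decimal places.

[-2.52334 V, -2.52012 V)

LSB = 6.6/2^11 = 3.223 mV.
V_a = V_low + 241·LSB = -2.52334 V; V_b = V_low + 242·LSB = -2.52012 V.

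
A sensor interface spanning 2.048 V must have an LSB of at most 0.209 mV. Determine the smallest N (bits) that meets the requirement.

Number of steps required ≥ 2.048 V / 0.209 mV = 9799.04.
Need 2^N ≥ 9799.04; 2^13 = 8192, 2^14 = 16384.
Minimum N = 14.

14 bits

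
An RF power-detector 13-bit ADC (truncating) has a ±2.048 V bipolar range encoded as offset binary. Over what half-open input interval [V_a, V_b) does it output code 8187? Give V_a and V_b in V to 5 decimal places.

LSB = 4.096/2^13 = 0.500 mV.
V_a = V_low + 8187·LSB = 2.0455 V; V_b = V_low + 8188·LSB = 2.046 V.

[2.04550 V, 2.04600 V)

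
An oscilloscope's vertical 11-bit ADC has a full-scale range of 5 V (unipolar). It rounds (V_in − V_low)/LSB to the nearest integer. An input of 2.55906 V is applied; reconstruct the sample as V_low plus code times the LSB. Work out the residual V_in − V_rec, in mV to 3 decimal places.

0.466 mV

One LSB is 5 V / 2048 = 2.441 mV.
Scaled input = 1048.1910 LSBs, so code = 1048.
Code 1048 maps back to 0 + 1048×0.00244141 V = 2.5585938 V.
V_in − V_rec = 0.00046625 V = 0.466 mV.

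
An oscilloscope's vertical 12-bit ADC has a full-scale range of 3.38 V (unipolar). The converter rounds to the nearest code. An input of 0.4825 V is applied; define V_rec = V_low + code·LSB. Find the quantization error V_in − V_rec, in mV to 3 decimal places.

LSB = 3.38/2^12 = 0.825 mV.
(0.4825 − 0)/0.000825195 = 584.7101; round gives code 585.
Code 585 maps back to 0 + 585×0.000825195 V = 0.48273926 V.
Error = 0.4825 − 0.48273926 = -0.000239258 V = -0.239 mV.

-0.239 mV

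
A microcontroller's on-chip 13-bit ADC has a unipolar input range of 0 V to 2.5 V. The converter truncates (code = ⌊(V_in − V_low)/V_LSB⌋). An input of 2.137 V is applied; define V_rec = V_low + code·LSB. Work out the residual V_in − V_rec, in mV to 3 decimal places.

One LSB is 2.5 V / 8192 = 305.18 µV.
(V_in − V_low)/LSB = (2.137 − 0)/0.000305176 = 7002.5216 → code 7002 (floor).
Code 7002 maps back to 0 + 7002×0.000305176 V = 2.1368408 V.
Error = 2.137 − 2.1368408 = 0.00015918 V = 0.159 mV.

0.159 mV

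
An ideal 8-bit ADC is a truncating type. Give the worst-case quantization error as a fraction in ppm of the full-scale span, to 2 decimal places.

Truncating → worst-case error = 1 LSB = V_FS/2^8, so 1e+06/256 = 3906.25 ppm of full scale.

3906.25 ppm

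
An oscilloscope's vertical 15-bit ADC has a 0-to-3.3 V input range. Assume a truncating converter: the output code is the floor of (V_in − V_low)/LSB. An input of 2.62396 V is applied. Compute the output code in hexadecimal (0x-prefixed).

code 0x65C7 (decimal 26055)

Full-scale span = 3.3 V; LSB = 3.3/2^15 = 100.71 µV.
(2.62396 − 0) / 0.000100708 = 26055.128 LSBs.
So the output code is 26055.
In hexadecimal (0x-prefixed): 0x65C7.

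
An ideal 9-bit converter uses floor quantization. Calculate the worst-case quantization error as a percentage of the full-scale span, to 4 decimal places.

0.1953 %

Truncating → worst-case error = 1 LSB = V_FS/2^9, so 100/512 = 0.195312 % of full scale.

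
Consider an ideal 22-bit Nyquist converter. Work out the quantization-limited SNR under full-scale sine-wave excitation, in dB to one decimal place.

SNR ≈ 6.02·N + 1.76 dB = 6.02·22 + 1.76 = 134.20 dB.

134.2 dB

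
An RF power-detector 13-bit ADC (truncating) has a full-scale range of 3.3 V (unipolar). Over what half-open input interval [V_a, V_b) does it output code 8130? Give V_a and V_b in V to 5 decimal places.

LSB = 3.3/2^13 = 402.83 µV.
V_a = V_low + 8130·LSB = 3.27502 V; V_b = V_low + 8131·LSB = 3.27543 V.

[3.27502 V, 3.27543 V)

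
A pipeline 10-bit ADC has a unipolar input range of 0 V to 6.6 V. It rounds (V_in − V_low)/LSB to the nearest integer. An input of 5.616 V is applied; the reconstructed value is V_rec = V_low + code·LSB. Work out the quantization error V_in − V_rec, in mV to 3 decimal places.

One LSB is 6.6 V / 1024 = 6.445 mV.
Scaled input = 871.3309 LSBs, so code = 871.
V_rec = 0 + 871·0.00644531 = 5.6138672 V.
Error = 5.616 − 5.6138672 = 0.00213281 V = 2.133 mV.

2.133 mV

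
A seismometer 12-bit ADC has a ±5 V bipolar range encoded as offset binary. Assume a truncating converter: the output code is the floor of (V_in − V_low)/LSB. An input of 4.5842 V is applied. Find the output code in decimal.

code 3925

Full-scale span = 10 V; LSB = 10/2^12 = 2.441 mV.
(V_in − V_low)/LSB = (4.5842 − (−5)) / 0.00244141 = 3925.688.
Floor → code 3925.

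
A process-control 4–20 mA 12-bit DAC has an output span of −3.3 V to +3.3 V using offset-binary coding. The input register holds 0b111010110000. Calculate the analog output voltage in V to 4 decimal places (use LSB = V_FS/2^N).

2.7586 V

LSB = 6.6 V / 2^12 = 1.611 mV.
Code 0b111010110000 = 3760 decimal.
V_out = (−3.3) + 3760 × 0.00161133 V = 2.75859 V.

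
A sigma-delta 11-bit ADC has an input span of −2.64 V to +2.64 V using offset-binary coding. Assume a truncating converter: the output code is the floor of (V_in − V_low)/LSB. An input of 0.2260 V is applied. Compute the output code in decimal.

code 1111

LSB = 5.28 V / 2048 = 2.578 mV.
(V_in − V_low)/LSB = (0.2260 − (−2.64)) / 0.00257813 = 1111.661.
Floor → code 1111.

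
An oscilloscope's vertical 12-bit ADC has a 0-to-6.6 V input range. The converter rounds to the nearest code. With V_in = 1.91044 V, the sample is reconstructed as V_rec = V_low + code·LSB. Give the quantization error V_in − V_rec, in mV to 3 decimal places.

One LSB is 6.6 V / 4096 = 1.611 mV.
(V_in − V_low)/LSB = (1.91044 − 0)/0.00161133 = 1185.6306 → code 1186 (round).
Reconstructed: 1.9110352 V.
Difference: -0.000595156 V → -0.595 mV.

-0.595 mV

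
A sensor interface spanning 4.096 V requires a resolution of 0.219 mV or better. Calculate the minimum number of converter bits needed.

15 bits

Number of steps required ≥ 4.096 V / 0.219 mV = 18703.20.
Need 2^N ≥ 18703.20; 2^14 = 16384, 2^15 = 32768.
Minimum N = 15.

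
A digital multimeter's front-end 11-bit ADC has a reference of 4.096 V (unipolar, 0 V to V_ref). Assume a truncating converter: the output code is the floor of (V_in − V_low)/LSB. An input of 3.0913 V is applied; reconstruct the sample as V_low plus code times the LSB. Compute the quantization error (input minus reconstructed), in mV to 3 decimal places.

LSB = 4.096/2^11 = 2.000 mV.
(3.0913 − 0)/0.002 = 1545.6500; ⌊·⌋ gives code 1545.
V_rec = 0 + 1545·0.002 = 3.09 V.
Difference: 0.0013 V → 1.300 mV.

1.300 mV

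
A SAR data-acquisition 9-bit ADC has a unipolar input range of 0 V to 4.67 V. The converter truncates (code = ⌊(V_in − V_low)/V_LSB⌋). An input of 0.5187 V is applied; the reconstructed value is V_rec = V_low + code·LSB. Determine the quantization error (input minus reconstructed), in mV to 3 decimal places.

7.919 mV

Step size: 4.67 V ÷ 2^9 = 9.121 mV.
Scaled input = 56.8682 LSBs, so code = 56.
Code 56 maps back to 0 + 56×0.00912109 V = 0.51078125 V.
Error = 0.5187 − 0.51078125 = 0.00791875 V = 7.919 mV.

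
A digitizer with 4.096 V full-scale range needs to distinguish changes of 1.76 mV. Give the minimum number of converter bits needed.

Number of steps required ≥ 4.096 V / 1.76 mV = 2327.27.
Need 2^N ≥ 2327.27; 2^11 = 2048, 2^12 = 4096.
Minimum N = 12.

12 bits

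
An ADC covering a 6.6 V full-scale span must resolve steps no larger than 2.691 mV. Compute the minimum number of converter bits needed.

Number of steps required ≥ 6.6 V / 2.691 mV = 2452.62.
Need 2^N ≥ 2452.62; 2^11 = 2048, 2^12 = 4096.
Minimum N = 12.

12 bits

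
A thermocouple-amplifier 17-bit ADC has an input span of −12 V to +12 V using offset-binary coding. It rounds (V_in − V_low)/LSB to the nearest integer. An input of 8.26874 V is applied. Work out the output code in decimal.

code 110694

With 131072 levels over 24 V, one step is 183.11 µV.
(V_in − V_low)/LSB = (8.26874 − (−12)) / 0.000183105 = 110694.345.
round(110694.345) = 110694.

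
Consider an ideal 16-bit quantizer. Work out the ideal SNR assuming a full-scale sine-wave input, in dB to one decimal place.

98.1 dB

SNR ≈ 6.02·N + 1.76 dB = 6.02·16 + 1.76 = 98.08 dB.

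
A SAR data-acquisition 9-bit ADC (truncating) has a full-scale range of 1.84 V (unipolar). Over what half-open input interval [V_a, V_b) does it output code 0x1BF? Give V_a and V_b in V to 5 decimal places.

LSB = 1.84/2^9 = 3.594 mV.
Code 0x1BF = 447 decimal.
V_a = V_low + 447·LSB = 1.60641 V; V_b = V_low + 448·LSB = 1.61 V.

[1.60641 V, 1.61000 V)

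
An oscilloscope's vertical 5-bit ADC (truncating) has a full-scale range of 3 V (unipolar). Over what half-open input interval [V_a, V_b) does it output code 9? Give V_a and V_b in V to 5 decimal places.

[0.84375 V, 0.93750 V)

LSB = 3/2^5 = 93.750 mV.
V_a = V_low + 9·LSB = 0.84375 V; V_b = V_low + 10·LSB = 0.9375 V.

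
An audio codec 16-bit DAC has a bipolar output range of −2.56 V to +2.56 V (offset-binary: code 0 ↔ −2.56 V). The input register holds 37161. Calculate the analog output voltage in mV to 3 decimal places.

LSB = 5.12 V / 2^16 = 78.12 µV.
V_out = (−2.56) + 37161 × 7.8125e-05 V = 0.343203 V.
= 343.203 mV.

343.203 mV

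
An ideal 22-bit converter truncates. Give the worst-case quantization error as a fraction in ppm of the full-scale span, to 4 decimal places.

0.2384 ppm

Truncating → worst-case error = 1 LSB = V_FS/2^22, so 1e+06/4194304 = 0.238419 ppm of full scale.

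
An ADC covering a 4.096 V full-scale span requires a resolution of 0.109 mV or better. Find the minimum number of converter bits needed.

Number of steps required ≥ 4.096 V / 0.109 mV = 37577.98.
Need 2^N ≥ 37577.98; 2^15 = 32768, 2^16 = 65536.
Minimum N = 16.

16 bits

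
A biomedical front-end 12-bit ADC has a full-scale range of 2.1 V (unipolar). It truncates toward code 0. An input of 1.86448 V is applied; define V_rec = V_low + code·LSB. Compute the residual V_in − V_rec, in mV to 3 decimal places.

One LSB is 2.1 V / 4096 = 0.513 mV.
(1.86448 − 0)/0.000512695 = 3636.6238; ⌊·⌋ gives code 3636.
Code 3636 maps back to 0 + 3636×0.000512695 V = 1.8641602 V.
V_in − V_rec = 0.000319844 V = 0.320 mV.

0.320 mV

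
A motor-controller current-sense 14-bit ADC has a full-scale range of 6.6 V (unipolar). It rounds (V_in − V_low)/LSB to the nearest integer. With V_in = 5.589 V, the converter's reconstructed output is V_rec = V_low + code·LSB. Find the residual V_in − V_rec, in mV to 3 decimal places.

Step size: 6.6 V ÷ 2^14 = 402.83 µV.
(V_in − V_low)/LSB = (5.589 − 0)/0.000402832 = 13874.2691 → code 13874 (round).
V_rec = 0 + 13874·0.000402832 = 5.5888916 V.
Error = 5.589 − 5.5888916 = 0.000108398 V = 0.108 mV.

0.108 mV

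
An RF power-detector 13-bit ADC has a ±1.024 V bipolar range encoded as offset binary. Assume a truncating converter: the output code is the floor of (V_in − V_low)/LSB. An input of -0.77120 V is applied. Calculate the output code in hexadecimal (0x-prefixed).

code 0x3F3 (decimal 1011)

With 8192 levels over 2.048 V, one step is 250.00 µV.
(-0.77120 − (−1.024)) / 0.00025 = 1011.200 LSBs.
So the output code is 1011.
In hexadecimal (0x-prefixed): 0x3F3.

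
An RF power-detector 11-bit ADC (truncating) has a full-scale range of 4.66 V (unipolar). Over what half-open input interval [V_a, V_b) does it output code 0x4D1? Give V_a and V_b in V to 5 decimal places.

LSB = 4.66/2^11 = 2.275 mV.
Code 0x4D1 = 1233 decimal.
V_a = V_low + 1233·LSB = 2.80556 V; V_b = V_low + 1234·LSB = 2.80783 V.

[2.80556 V, 2.80783 V)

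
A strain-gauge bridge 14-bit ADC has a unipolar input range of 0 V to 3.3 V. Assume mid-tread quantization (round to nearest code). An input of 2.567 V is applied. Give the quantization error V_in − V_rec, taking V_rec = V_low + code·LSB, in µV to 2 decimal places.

-47.12 µV

LSB = 3.3/2^14 = 201.42 µV.
(V_in − V_low)/LSB = (2.567 − 0)/0.000201416 = 12744.7661 → code 12745 (round).
V_rec = 0 + 12745·0.000201416 = 2.5670471 V.
Difference: -4.71191e-05 V → -47.12 µV.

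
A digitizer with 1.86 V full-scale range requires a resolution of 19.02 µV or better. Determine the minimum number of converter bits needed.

Number of steps required ≥ 1.86 V / 19.02 µV = 97791.80.
Need 2^N ≥ 97791.80; 2^16 = 65536, 2^17 = 131072.
Minimum N = 17.

17 bits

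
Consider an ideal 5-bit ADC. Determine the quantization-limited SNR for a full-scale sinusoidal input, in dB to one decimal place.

SNR ≈ 6.02·N + 1.76 dB = 6.02·5 + 1.76 = 31.86 dB.

31.9 dB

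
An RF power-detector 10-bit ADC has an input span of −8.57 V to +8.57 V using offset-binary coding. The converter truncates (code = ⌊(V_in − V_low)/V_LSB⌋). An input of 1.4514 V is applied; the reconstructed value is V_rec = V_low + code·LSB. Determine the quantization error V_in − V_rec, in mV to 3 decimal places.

One LSB is 17.14 V / 1024 = 16.738 mV.
(1.4514 − (−8.57))/0.0167383 = 598.7114; ⌊·⌋ gives code 598.
Reconstructed: 1.4394922 V.
Difference: 0.0119078 V → 11.908 mV.

11.908 mV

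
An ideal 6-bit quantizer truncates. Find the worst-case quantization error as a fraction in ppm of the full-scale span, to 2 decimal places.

15625.00 ppm

Truncating → worst-case error = 1 LSB = V_FS/2^6, so 1e+06/64 = 15625 ppm of full scale.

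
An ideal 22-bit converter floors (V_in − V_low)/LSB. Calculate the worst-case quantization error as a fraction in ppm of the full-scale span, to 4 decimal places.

Truncating → worst-case error = 1 LSB = V_FS/2^22, so 1e+06/4194304 = 0.238419 ppm of full scale.

0.2384 ppm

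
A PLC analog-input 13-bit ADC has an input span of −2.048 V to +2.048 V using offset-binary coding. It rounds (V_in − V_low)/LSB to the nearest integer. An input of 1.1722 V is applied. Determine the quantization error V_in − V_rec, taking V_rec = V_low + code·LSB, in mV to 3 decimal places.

0.200 mV

Step size: 4.096 V ÷ 2^13 = 0.500 mV.
(1.1722 − (−2.048))/0.0005 = 6440.4000; round gives code 6440.
Reconstructed: 1.172 V.
V_in − V_rec = 0.0002 V = 0.200 mV.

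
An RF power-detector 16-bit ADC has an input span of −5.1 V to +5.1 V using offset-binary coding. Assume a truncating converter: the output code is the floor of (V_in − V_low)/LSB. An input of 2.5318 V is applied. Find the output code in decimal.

LSB = 10.2 V / 65536 = 155.64 µV.
(2.5318 − (−5.1)) / 0.00015564 = 49035.063 LSBs.
⌊·⌋(49035.063) = 49035.

code 49035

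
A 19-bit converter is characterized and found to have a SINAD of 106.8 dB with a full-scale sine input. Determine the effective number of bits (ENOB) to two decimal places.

17.45 bits

ENOB = (SINAD − 1.76) / 6.02 = (106.8 − 1.76)/6.02 = 17.449.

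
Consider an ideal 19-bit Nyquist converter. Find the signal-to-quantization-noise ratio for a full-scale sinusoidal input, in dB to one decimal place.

SNR ≈ 6.02·N + 1.76 dB = 6.02·19 + 1.76 = 116.14 dB.

116.1 dB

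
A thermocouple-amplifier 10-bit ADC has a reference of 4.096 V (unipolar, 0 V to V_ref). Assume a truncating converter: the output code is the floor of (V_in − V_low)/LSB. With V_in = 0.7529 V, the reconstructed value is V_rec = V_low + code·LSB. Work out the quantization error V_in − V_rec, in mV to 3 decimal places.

0.900 mV

LSB = 4.096/2^10 = 4.000 mV.
Scaled input = 188.2250 LSBs, so code = 188.
Reconstructed: 0.752 V.
Difference: 0.0009 V → 0.900 mV.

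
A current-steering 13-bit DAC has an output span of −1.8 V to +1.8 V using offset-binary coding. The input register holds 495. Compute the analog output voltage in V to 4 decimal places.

-1.5825 V

LSB = 3.6 V / 2^13 = 439.45 µV.
V_out = (−1.8) + 495 × 0.000439453 V = -1.58247 V.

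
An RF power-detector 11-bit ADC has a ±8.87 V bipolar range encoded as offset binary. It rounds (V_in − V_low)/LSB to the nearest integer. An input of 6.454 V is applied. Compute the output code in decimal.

LSB = 17.74 V / 2048 = 8.662 mV.
(6.454 − (−8.87)) / 0.00866211 = 1769.084 LSBs.
So the output code is 1769.

code 1769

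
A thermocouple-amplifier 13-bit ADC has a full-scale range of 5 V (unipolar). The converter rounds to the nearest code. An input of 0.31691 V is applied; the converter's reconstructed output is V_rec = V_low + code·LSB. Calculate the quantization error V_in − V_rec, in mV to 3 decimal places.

0.138 mV

Step size: 5 V ÷ 2^13 = 0.610 mV.
(0.31691 − 0)/0.000610352 = 519.2253; round gives code 519.
V_rec = 0 + 519·0.000610352 = 0.31677246 V.
Difference: 0.000137539 V → 0.138 mV.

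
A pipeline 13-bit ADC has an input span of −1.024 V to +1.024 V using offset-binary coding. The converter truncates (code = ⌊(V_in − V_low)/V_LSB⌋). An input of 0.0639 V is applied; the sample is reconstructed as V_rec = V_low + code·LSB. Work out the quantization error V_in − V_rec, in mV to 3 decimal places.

Step size: 2.048 V ÷ 2^13 = 250.00 µV.
Scaled input = 4351.6000 LSBs, so code = 4351.
V_rec = (−1.024) + 4351·0.00025 = 0.06375 V.
Error = 0.0639 − 0.06375 = 0.00015 V = 0.150 mV.

0.150 mV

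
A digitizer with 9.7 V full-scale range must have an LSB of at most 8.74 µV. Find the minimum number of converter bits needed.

21 bits

Number of steps required ≥ 9.7 V / 8.74 µV = 1109839.82.
Need 2^N ≥ 1109839.82; 2^20 = 1048576, 2^21 = 2097152.
Minimum N = 21.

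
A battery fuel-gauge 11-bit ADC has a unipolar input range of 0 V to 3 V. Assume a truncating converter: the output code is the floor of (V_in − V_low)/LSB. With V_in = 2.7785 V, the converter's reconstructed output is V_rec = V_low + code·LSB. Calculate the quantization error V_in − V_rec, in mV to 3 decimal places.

1.156 mV

One LSB is 3 V / 2048 = 1.465 mV.
(2.7785 − 0)/0.00146484 = 1896.7893; ⌊·⌋ gives code 1896.
Reconstructed: 2.7773438 V.
Difference: 0.00115625 V → 1.156 mV.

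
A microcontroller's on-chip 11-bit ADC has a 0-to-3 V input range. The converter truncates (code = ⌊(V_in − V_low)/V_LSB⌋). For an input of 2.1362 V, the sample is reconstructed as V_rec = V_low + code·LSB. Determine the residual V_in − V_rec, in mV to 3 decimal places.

0.458 mV

LSB = 3/2^11 = 1.465 mV.
Scaled input = 1458.3125 LSBs, so code = 1458.
V_rec = 0 + 1458·0.00146484 = 2.1357422 V.
V_in − V_rec = 0.000457812 V = 0.458 mV.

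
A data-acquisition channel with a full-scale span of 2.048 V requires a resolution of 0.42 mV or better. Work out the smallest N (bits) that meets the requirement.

13 bits

Number of steps required ≥ 2.048 V / 0.42 mV = 4876.19.
Need 2^N ≥ 4876.19; 2^12 = 4096, 2^13 = 8192.
Minimum N = 13.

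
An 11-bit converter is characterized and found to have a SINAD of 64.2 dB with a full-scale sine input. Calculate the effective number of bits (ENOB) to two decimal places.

10.37 bits

ENOB = (SINAD − 1.76) / 6.02 = (64.2 − 1.76)/6.02 = 10.372.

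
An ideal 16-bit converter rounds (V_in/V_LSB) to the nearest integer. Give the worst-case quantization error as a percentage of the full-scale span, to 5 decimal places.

0.00076 %

Rounding → worst-case error = ½ LSB = V_FS/2^17, so 100/131072 = 0.000762939 % of full scale.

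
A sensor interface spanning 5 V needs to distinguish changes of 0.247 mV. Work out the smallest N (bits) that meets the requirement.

Number of steps required ≥ 5 V / 0.247 mV = 20242.91.
Need 2^N ≥ 20242.91; 2^14 = 16384, 2^15 = 32768.
Minimum N = 15.

15 bits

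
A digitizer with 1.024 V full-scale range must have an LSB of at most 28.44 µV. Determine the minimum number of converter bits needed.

Number of steps required ≥ 1.024 V / 28.44 µV = 36005.63.
Need 2^N ≥ 36005.63; 2^15 = 32768, 2^16 = 65536.
Minimum N = 16.

16 bits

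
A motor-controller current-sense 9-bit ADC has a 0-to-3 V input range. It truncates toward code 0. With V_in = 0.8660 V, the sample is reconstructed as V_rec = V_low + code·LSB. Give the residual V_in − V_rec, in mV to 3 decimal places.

4.672 mV

One LSB is 3 V / 512 = 5.859 mV.
(V_in − V_low)/LSB = (0.8660 − 0)/0.00585938 = 147.7973 → code 147 (floor).
V_rec = 0 + 147·0.00585938 = 0.86132812 V.
Error = 0.8660 − 0.86132812 = 0.00467187 V = 4.672 mV.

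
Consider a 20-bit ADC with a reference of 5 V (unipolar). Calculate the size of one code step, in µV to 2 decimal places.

4.77 µV

Full-scale span = 5 V.
LSB = 5 / 2^20 = 5 / 1048576 = 4.76837e-06 V = 4.77 µV.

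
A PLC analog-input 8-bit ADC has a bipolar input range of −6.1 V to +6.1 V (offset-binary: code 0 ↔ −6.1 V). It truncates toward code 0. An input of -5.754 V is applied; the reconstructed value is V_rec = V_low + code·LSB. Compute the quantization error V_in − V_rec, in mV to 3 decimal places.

LSB = 12.2/2^8 = 47.656 mV.
Scaled input = 7.2603 LSBs, so code = 7.
V_rec = (−6.1) + 7·0.0476562 = -5.7664063 V.
Difference: 0.0124063 V → 12.406 mV.

12.406 mV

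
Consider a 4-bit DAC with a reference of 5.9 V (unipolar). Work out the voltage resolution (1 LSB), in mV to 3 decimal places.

368.750 mV

Full-scale span = 5.9 V.
LSB = 5.9 / 2^4 = 5.9 / 16 = 0.36875 V = 368.750 mV.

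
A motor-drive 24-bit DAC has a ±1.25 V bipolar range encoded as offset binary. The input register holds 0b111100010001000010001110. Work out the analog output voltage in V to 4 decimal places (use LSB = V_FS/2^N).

LSB = 2.5 V / 2^24 = 0.15 µV.
Code 0b111100010001000010001110 = 15798414 decimal.
V_out = (−1.25) + 15798414 × 1.49012e-07 V = 1.10415 V.

1.1041 V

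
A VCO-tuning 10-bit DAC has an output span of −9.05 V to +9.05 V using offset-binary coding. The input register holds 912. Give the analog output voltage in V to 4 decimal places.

LSB = 18.1 V / 2^10 = 17.676 mV.
V_out = (−9.05) + 912 × 0.0176758 V = 7.07031 V.

7.0703 V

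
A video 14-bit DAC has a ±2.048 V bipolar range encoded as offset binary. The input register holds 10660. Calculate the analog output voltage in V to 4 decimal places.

0.6170 V

LSB = 4.096 V / 2^14 = 250.00 µV.
V_out = (−2.048) + 10660 × 0.00025 V = 0.617 V.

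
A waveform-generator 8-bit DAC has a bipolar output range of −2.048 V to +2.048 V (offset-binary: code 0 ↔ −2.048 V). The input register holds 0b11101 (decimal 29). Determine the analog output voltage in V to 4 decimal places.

LSB = 4.096 V / 2^8 = 16.000 mV.
Code 0b11101 = 29 decimal.
V_out = (−2.048) + 29 × 0.016 V = -1.584 V.

-1.5840 V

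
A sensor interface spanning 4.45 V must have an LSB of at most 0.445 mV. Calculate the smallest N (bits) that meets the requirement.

14 bits

Number of steps required ≥ 4.45 V / 0.445 mV = 10000.00.
Need 2^N ≥ 10000.00; 2^13 = 8192, 2^14 = 16384.
Minimum N = 14.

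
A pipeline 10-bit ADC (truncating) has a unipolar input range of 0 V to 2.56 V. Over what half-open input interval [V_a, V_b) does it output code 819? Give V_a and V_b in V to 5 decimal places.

[2.04750 V, 2.05000 V)

LSB = 2.56/2^10 = 2.500 mV.
V_a = V_low + 819·LSB = 2.0475 V; V_b = V_low + 820·LSB = 2.05 V.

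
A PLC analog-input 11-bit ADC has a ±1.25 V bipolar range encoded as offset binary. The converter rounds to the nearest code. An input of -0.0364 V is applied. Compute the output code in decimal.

LSB = 2.5 V / 2048 = 1.221 mV.
Input sits at 994.181 steps above V_low.
So the output code is 994.

code 994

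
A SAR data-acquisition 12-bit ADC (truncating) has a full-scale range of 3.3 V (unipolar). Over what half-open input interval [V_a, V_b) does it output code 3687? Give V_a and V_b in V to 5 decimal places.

[2.97048 V, 2.97129 V)

LSB = 3.3/2^12 = 0.806 mV.
V_a = V_low + 3687·LSB = 2.97048 V; V_b = V_low + 3688·LSB = 2.97129 V.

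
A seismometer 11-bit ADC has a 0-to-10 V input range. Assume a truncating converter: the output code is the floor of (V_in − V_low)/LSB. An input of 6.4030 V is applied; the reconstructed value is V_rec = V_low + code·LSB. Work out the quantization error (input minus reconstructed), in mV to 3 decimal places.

Step size: 10 V ÷ 2^11 = 4.883 mV.
(6.4030 − 0)/0.00488281 = 1311.3344; ⌊·⌋ gives code 1311.
Code 1311 maps back to 0 + 1311×0.00488281 V = 6.4013672 V.
Difference: 0.00163281 V → 1.633 mV.

1.633 mV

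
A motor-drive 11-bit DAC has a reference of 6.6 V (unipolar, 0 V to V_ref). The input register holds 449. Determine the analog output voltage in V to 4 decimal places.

LSB = 6.6 V / 2^11 = 3.223 mV.
V_out = 0 + 449 × 0.00322266 V = 1.44697 V.

1.4470 V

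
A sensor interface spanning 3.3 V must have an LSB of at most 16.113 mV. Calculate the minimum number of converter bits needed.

8 bits

Number of steps required ≥ 3.3 V / 16.113 mV = 204.80.
Need 2^N ≥ 204.80; 2^7 = 128, 2^8 = 256.
Minimum N = 8.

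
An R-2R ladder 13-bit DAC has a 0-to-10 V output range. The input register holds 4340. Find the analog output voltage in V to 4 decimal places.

LSB = 10 V / 2^13 = 1.221 mV.
V_out = 0 + 4340 × 0.0012207 V = 5.29785 V.

5.2979 V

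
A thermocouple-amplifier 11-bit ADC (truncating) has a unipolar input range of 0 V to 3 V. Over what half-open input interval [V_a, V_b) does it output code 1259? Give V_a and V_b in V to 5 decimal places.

[1.84424 V, 1.84570 V)

LSB = 3/2^11 = 1.465 mV.
V_a = V_low + 1259·LSB = 1.84424 V; V_b = V_low + 1260·LSB = 1.8457 V.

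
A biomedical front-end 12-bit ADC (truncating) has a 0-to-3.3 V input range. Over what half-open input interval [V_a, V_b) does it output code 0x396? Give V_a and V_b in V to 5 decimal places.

LSB = 3.3/2^12 = 0.806 mV.
Code 0x396 = 918 decimal.
V_a = V_low + 918·LSB = 0.7396 V; V_b = V_low + 919·LSB = 0.740405 V.

[0.73960 V, 0.74041 V)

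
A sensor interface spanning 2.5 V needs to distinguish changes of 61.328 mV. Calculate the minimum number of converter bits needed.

Number of steps required ≥ 2.5 V / 61.328 mV = 40.76.
Need 2^N ≥ 40.76; 2^5 = 32, 2^6 = 64.
Minimum N = 6.

6 bits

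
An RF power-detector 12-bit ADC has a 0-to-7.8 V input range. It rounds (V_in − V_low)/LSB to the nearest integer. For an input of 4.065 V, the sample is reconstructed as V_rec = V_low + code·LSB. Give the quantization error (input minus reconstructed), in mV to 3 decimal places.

-0.674 mV

One LSB is 7.8 V / 4096 = 1.904 mV.
(V_in − V_low)/LSB = (4.065 − 0)/0.0019043 = 2134.6462 → code 2135 (round).
V_rec = 0 + 2135·0.0019043 = 4.0656738 V.
Difference: -0.000673828 V → -0.674 mV.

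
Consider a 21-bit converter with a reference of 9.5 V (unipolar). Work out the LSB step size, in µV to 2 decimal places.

Full-scale span = 9.5 V.
LSB = 9.5 / 2^21 = 9.5 / 2097152 = 4.52995e-06 V = 4.53 µV.

4.53 µV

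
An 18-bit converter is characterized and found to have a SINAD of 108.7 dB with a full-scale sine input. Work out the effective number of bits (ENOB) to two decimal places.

17.76 bits

ENOB = (SINAD − 1.76) / 6.02 = (108.7 − 1.76)/6.02 = 17.764.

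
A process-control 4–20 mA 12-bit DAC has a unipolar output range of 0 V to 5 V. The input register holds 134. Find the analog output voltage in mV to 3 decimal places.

LSB = 5 V / 2^12 = 1.221 mV.
V_out = 0 + 134 × 0.0012207 V = 0.163574 V.
= 163.574 mV.

163.574 mV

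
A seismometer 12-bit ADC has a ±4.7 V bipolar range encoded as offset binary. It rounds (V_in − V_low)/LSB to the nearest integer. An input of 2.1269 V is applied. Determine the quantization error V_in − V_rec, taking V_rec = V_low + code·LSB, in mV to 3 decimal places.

LSB = 9.4/2^12 = 2.295 mV.
Scaled input = 2974.7854 LSBs, so code = 2975.
Code 2975 maps back to (−4.7) + 2975×0.00229492 V = 2.1273926 V.
Error = 2.1269 − 2.1273926 = -0.000492578 V = -0.493 mV.

-0.493 mV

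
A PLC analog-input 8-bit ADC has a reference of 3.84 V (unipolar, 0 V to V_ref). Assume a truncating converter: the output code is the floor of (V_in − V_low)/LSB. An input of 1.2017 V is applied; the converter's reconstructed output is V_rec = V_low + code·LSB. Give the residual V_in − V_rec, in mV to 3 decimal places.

One LSB is 3.84 V / 256 = 15.000 mV.
Scaled input = 80.1133 LSBs, so code = 80.
Reconstructed: 1.2 V.
Error = 1.2017 − 1.2 = 0.0017 V = 1.700 mV.

1.700 mV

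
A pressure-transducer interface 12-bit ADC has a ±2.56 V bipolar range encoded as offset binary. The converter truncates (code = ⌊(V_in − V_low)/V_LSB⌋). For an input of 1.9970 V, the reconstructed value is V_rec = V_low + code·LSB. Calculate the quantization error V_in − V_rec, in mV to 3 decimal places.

0.750 mV

LSB = 5.12/2^12 = 1.250 mV.
(1.9970 − (−2.56))/0.00125 = 3645.6000; ⌊·⌋ gives code 3645.
V_rec = (−2.56) + 3645·0.00125 = 1.99625 V.
Difference: 0.00075 V → 0.750 mV.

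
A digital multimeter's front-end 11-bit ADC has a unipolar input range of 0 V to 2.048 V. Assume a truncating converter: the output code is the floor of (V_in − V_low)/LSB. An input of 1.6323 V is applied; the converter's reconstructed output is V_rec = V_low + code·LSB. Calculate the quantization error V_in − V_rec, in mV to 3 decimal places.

0.300 mV

Step size: 2.048 V ÷ 2^11 = 1.000 mV.
(1.6323 − 0)/0.001 = 1632.3000; ⌊·⌋ gives code 1632.
Code 1632 maps back to 0 + 1632×0.001 V = 1.632 V.
Error = 1.6323 − 1.632 = 0.0003 V = 0.300 mV.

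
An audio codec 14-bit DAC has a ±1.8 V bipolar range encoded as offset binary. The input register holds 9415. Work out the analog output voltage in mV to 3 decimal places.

268.726 mV

LSB = 3.6 V / 2^14 = 219.73 µV.
V_out = (−1.8) + 9415 × 0.000219727 V = 0.268726 V.
= 268.726 mV.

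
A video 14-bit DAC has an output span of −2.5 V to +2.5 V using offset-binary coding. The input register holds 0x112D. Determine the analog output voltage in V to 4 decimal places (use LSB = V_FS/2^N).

LSB = 5 V / 2^14 = 305.18 µV.
Code 0x112D = 4397 decimal.
V_out = (−2.5) + 4397 × 0.000305176 V = -1.15814 V.

-1.1581 V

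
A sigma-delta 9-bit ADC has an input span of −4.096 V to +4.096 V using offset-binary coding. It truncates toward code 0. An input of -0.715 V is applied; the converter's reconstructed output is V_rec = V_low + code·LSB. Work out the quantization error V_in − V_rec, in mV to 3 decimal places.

Step size: 8.192 V ÷ 2^9 = 16.000 mV.
Scaled input = 211.3125 LSBs, so code = 211.
Reconstructed: -0.72 V.
Difference: 0.005 V → 5.000 mV.

5.000 mV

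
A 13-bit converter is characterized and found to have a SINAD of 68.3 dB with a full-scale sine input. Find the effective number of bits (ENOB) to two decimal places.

11.05 bits

ENOB = (SINAD − 1.76) / 6.02 = (68.3 − 1.76)/6.02 = 11.053.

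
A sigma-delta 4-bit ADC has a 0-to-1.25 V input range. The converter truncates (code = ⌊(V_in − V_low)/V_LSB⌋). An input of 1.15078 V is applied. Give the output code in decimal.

code 14

Full-scale span = 1.25 V; LSB = 1.25/2^4 = 78.125 mV.
Input sits at 14.730 steps above V_low.
⌊·⌋(14.730) = 14.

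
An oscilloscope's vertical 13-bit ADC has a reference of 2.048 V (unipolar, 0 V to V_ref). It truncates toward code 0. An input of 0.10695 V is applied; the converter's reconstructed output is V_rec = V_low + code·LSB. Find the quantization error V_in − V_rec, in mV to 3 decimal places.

One LSB is 2.048 V / 8192 = 250.00 µV.
(V_in − V_low)/LSB = (0.10695 − 0)/0.00025 = 427.8000 → code 427 (floor).
Code 427 maps back to 0 + 427×0.00025 V = 0.10675 V.
V_in − V_rec = 0.0002 V = 0.200 mV.

0.200 mV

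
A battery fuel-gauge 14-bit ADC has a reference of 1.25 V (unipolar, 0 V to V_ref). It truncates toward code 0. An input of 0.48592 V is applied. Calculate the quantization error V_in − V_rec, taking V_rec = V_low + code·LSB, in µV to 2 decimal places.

Step size: 1.25 V ÷ 2^14 = 76.29 µV.
(V_in − V_low)/LSB = (0.48592 − 0)/7.62939e-05 = 6369.0506 → code 6369 (floor).
Reconstructed: 0.48591614 V.
V_in − V_rec = 3.8623e-06 V = 3.86 µV.

3.86 µV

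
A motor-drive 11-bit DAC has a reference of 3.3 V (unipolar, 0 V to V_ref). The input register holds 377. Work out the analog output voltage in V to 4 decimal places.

LSB = 3.3 V / 2^11 = 1.611 mV.
V_out = 0 + 377 × 0.00161133 V = 0.607471 V.

0.6075 V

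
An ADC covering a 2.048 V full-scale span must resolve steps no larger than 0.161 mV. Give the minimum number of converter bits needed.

Number of steps required ≥ 2.048 V / 0.161 mV = 12720.50.
Need 2^N ≥ 12720.50; 2^13 = 8192, 2^14 = 16384.
Minimum N = 14.

14 bits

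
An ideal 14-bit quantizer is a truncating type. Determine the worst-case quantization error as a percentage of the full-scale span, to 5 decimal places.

0.00610 %

Truncating → worst-case error = 1 LSB = V_FS/2^14, so 100/16384 = 0.00610352 % of full scale.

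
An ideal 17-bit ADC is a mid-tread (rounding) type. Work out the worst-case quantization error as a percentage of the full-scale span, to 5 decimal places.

0.00038 %

Rounding → worst-case error = ½ LSB = V_FS/2^18, so 100/262144 = 0.00038147 % of full scale.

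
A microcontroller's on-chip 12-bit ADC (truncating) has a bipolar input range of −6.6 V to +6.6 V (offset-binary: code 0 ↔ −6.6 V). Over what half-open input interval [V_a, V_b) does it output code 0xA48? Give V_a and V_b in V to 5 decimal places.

LSB = 13.2/2^12 = 3.223 mV.
Code 0xA48 = 2632 decimal.
V_a = V_low + 2632·LSB = 1.88203 V; V_b = V_low + 2633·LSB = 1.88525 V.

[1.88203 V, 1.88525 V)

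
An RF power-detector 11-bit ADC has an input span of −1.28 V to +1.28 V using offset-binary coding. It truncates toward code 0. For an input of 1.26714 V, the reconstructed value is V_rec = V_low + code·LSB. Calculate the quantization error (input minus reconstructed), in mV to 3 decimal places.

0.890 mV

One LSB is 2.56 V / 2048 = 1.250 mV.
(1.26714 − (−1.28))/0.00125 = 2037.7120; ⌊·⌋ gives code 2037.
Code 2037 maps back to (−1.28) + 2037×0.00125 V = 1.26625 V.
Difference: 0.00089 V → 0.890 mV.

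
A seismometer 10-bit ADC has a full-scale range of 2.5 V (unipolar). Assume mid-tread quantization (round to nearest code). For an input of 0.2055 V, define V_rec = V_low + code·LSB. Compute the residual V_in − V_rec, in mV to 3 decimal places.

One LSB is 2.5 V / 1024 = 2.441 mV.
(0.2055 − 0)/0.00244141 = 84.1728; round gives code 84.
Code 84 maps back to 0 + 84×0.00244141 V = 0.20507812 V.
V_in − V_rec = 0.000421875 V = 0.422 mV.

0.422 mV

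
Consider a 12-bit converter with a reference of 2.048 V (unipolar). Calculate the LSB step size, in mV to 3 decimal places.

0.500 mV

Full-scale span = 2.048 V.
LSB = 2.048 / 2^12 = 2.048 / 4096 = 0.0005 V = 0.500 mV.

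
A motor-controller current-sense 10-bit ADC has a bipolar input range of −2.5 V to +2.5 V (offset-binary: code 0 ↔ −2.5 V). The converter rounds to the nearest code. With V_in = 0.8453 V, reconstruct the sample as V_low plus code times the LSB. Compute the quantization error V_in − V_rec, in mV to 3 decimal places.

One LSB is 5 V / 1024 = 4.883 mV.
(0.8453 − (−2.5))/0.00488281 = 685.1174; round gives code 685.
V_rec = (−2.5) + 685·0.00488281 = 0.84472656 V.
V_in − V_rec = 0.000573438 V = 0.573 mV.

0.573 mV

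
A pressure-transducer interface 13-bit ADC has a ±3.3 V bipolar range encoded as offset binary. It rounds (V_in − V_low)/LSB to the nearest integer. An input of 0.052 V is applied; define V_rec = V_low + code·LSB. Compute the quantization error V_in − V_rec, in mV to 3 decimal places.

Step size: 6.6 V ÷ 2^13 = 0.806 mV.
(0.052 − (−3.3))/0.000805664 = 4160.5430; round gives code 4161.
V_rec = (−3.3) + 4161·0.000805664 = 0.052368164 V.
V_in − V_rec = -0.000368164 V = -0.368 mV.

-0.368 mV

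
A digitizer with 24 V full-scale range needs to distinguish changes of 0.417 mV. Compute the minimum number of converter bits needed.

16 bits

Number of steps required ≥ 24 V / 0.417 mV = 57553.96.
Need 2^N ≥ 57553.96; 2^15 = 32768, 2^16 = 65536.
Minimum N = 16.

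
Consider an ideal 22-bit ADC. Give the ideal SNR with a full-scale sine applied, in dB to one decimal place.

134.2 dB

SNR ≈ 6.02·N + 1.76 dB = 6.02·22 + 1.76 = 134.20 dB.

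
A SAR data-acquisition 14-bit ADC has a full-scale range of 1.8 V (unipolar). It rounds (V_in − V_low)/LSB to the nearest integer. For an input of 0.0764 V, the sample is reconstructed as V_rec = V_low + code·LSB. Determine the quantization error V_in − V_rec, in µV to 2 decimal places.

45.02 µV

LSB = 1.8/2^14 = 109.86 µV.
(V_in − V_low)/LSB = (0.0764 − 0)/0.000109863 = 695.4098 → code 695 (round).
Reconstructed: 0.07635498 V.
V_in − V_rec = 4.50195e-05 V = 45.02 µV.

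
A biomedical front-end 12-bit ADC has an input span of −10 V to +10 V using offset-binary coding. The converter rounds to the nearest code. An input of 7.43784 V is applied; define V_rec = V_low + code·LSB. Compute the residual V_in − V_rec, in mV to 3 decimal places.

Step size: 20 V ÷ 2^12 = 4.883 mV.
Scaled input = 3571.2696 LSBs, so code = 3571.
Code 3571 maps back to (−10) + 3571×0.00488281 V = 7.4365234 V.
V_in − V_rec = 0.00131656 V = 1.317 mV.

1.317 mV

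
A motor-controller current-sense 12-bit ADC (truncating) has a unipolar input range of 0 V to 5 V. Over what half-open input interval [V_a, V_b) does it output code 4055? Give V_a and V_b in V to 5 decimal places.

[4.94995 V, 4.95117 V)

LSB = 5/2^12 = 1.221 mV.
V_a = V_low + 4055·LSB = 4.94995 V; V_b = V_low + 4056·LSB = 4.95117 V.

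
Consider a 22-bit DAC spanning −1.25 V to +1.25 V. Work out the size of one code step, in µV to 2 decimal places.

0.60 µV

Full-scale span = 2.5 V.
LSB = 2.5 / 2^22 = 2.5 / 4194304 = 5.96046e-07 V = 0.60 µV.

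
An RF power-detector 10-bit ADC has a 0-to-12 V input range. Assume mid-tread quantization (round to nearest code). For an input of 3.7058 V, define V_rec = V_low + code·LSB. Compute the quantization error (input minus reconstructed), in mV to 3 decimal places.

Step size: 12 V ÷ 2^10 = 11.719 mV.
Scaled input = 316.2283 LSBs, so code = 316.
V_rec = 0 + 316·0.0117188 = 3.703125 V.
V_in − V_rec = 0.002675 V = 2.675 mV.

2.675 mV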